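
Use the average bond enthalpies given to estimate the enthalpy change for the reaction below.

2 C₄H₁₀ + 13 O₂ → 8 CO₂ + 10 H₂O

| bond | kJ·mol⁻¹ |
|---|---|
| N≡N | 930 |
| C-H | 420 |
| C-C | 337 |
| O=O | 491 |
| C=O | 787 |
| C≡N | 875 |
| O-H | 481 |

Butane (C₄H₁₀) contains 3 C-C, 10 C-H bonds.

ΔH ≈ −5407 kJ

Bonds broken (reactants):
  C-C: 6 × 337 = 2022
  C-H: 20 × 420 = 8400
  O=O: 13 × 491 = 6383
  Σ(broken) = 16805 kJ
Bonds formed (products):
  C=O: 16 × 787 = 12592
  O-H: 20 × 481 = 9620
  Σ(formed) = 22212 kJ
ΔH = Σ(broken) − Σ(formed) = 16805 − 22212 = −5407 kJ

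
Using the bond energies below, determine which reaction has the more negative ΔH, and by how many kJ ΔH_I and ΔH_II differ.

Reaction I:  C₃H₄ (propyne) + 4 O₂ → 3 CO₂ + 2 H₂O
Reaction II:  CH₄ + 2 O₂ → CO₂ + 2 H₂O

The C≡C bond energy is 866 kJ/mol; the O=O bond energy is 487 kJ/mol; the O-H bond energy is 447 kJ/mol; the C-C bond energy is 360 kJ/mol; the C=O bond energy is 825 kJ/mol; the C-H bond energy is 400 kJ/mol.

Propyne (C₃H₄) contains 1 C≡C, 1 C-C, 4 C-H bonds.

Reaction I:
  Bonds broken (reactants):
    C≡C: 1 × 866 = 866
    C-C: 1 × 360 = 360
    C-H: 4 × 400 = 1600
    O=O: 4 × 487 = 1948
    Σ(broken) = 4774 kJ
  Bonds formed (products):
    C=O: 6 × 825 = 4950
    O-H: 4 × 447 = 1788
    Σ(formed) = 6738 kJ
  ΔH_I = 4774 − 6738 = −1964 kJ
Reaction II:
  Bonds broken (reactants):
    C-H: 4 × 400 = 1600
    O=O: 2 × 487 = 974
    Σ(broken) = 2574 kJ
  Bonds formed (products):
    C=O: 2 × 825 = 1650
    O-H: 4 × 447 = 1788
    Σ(formed) = 3438 kJ
  ΔH_II = 2574 − 3438 = −864 kJ
ΔH_I − ΔH_II = −1100 kJ, so reaction I has the more negative ΔH; |ΔH_I − ΔH_II| = 1100 kJ.

Reaction I, by 1100 kJ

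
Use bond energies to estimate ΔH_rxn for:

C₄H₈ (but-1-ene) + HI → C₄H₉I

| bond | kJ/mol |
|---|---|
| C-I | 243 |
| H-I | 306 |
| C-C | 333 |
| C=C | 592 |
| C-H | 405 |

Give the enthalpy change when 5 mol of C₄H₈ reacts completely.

Bonds broken (reactants):
  C-C: 2 × 333 = 666
  C-H: 8 × 405 = 3240
  C=C: 1 × 592 = 592
  H-I: 1 × 306 = 306
  Σ(broken) = 4804 kJ
Bonds formed (products):
  C-C: 3 × 333 = 999
  C-H: 9 × 405 = 3645
  C-I: 1 × 243 = 243
  Σ(formed) = 4887 kJ
ΔH = Σ(broken) − Σ(formed) = 4804 − 4887 = −83 kJ
For 5× the reaction as written: 5 × (−83) = −415 kJ

ΔH = −415 kJ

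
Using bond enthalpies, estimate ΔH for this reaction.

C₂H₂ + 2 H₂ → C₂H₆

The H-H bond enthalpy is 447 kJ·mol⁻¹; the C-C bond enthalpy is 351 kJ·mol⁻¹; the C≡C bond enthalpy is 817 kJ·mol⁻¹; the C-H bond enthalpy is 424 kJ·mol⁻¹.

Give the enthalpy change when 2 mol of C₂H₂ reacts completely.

ΔH = −672 kJ

Bonds broken (reactants):
  C≡C: 1 × 817 = 817
  C-H: 2 × 424 = 848
  H-H: 2 × 447 = 894
  Σ(broken) = 2559 kJ
Bonds formed (products):
  C-C: 1 × 351 = 351
  C-H: 6 × 424 = 2544
  Σ(formed) = 2895 kJ
ΔH = Σ(broken) − Σ(formed) = 2559 − 2895 = −336 kJ
For 2× the reaction as written: 2 × (−336) = −672 kJ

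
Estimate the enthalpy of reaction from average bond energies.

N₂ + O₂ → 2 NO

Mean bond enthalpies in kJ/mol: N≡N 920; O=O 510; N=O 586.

ΔH ≈ +258 kJ

Bonds broken (reactants):
  N≡N: 1 × 920 = 920
  O=O: 1 × 510 = 510
  Σ(broken) = 1430 kJ
Bonds formed (products):
  N=O: 2 × 586 = 1172
  Σ(formed) = 1172 kJ
ΔH = Σ(broken) − Σ(formed) = 1430 − 1172 = +258 kJ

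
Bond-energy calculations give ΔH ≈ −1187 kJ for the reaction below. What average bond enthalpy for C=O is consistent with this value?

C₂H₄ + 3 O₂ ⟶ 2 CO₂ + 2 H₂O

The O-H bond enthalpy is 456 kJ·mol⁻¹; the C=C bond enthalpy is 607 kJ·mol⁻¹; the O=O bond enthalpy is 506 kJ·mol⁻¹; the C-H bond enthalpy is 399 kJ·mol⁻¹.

Let D be the C=O bond energy.
Σ(broken) = 4×399 + 1×607 + 3×506 = 3721
Σ(formed) = 4×D + 4×456 = 1824 + 4D
ΔH = Σ(broken) − Σ(formed) = (3721) − (1824 + 4D) = +1897 − 4D
Setting this equal to −1187 kJ gives 4D = 3084, so D = 771 kJ/mol.

D(C=O) ≈ 771 kJ/mol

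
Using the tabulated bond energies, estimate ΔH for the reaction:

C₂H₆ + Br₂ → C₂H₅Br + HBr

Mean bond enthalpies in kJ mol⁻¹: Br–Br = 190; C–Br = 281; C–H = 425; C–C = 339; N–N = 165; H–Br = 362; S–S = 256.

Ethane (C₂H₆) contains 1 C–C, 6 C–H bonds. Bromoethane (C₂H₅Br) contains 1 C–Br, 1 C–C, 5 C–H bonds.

Bonds broken (reactants):
  Br–Br: 1 × 190 = 190
  C–C: 1 × 339 = 339
  C–H: 6 × 425 = 2550
  Σ(broken) = 3079 kJ
Bonds formed (products):
  C–Br: 1 × 281 = 281
  C–C: 1 × 339 = 339
  C–H: 5 × 425 = 2125
  H–Br: 1 × 362 = 362
  Σ(formed) = 3107 kJ
ΔH = Σ(broken) − Σ(formed) = 3079 − 3107 = −28 kJ

ΔH ≈ −28 kJ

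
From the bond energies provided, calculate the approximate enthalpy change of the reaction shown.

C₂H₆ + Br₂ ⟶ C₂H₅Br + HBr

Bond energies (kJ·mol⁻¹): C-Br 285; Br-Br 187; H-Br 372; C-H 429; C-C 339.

ΔH ≈ −41 kJ

Bonds broken (reactants):
  Br-Br: 1 × 187 = 187
  C-C: 1 × 339 = 339
  C-H: 6 × 429 = 2574
  Σ(broken) = 3100 kJ
Bonds formed (products):
  C-Br: 1 × 285 = 285
  C-C: 1 × 339 = 339
  C-H: 5 × 429 = 2145
  H-Br: 1 × 372 = 372
  Σ(formed) = 3141 kJ
ΔH = Σ(broken) − Σ(formed) = 3100 − 3141 = −41 kJ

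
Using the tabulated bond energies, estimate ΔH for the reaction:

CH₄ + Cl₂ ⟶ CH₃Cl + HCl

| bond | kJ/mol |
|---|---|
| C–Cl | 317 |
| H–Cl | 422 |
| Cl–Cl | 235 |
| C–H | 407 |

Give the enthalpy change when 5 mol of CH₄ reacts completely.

Bonds broken (reactants):
  C–H: 4 × 407 = 1628
  Cl–Cl: 1 × 235 = 235
  Σ(broken) = 1863 kJ
Bonds formed (products):
  C–Cl: 1 × 317 = 317
  C–H: 3 × 407 = 1221
  H–Cl: 1 × 422 = 422
  Σ(formed) = 1960 kJ
ΔH = Σ(broken) − Σ(formed) = 1863 − 1960 = −97 kJ
For 5× the reaction as written: 5 × (−97) = −485 kJ

ΔH = −485 kJ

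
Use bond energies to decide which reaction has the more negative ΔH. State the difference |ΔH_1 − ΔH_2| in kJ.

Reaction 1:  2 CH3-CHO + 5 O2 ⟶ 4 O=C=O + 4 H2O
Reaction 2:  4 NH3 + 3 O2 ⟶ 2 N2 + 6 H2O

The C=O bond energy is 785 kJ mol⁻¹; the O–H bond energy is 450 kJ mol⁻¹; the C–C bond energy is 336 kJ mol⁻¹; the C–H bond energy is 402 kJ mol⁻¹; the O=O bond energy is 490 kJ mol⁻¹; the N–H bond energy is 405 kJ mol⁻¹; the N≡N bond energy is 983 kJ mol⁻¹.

Reaction 1:
  Bonds broken (reactants):
    C–C: 2 × 336 = 672
    C–H: 8 × 402 = 3216
    C=O: 2 × 785 = 1570
    O=O: 5 × 490 = 2450
    Σ(broken) = 7908 kJ
  Bonds formed (products):
    C=O: 8 × 785 = 6280
    O–H: 8 × 450 = 3600
    Σ(formed) = 9880 kJ
  ΔH_1 = 7908 − 9880 = −1972 kJ
Reaction 2:
  Bonds broken (reactants):
    N–H: 12 × 405 = 4860
    O=O: 3 × 490 = 1470
    Σ(broken) = 6330 kJ
  Bonds formed (products):
    N≡N: 2 × 983 = 1966
    O–H: 12 × 450 = 5400
    Σ(formed) = 7366 kJ
  ΔH_2 = 6330 − 7366 = −1036 kJ
ΔH_1 − ΔH_2 = −936 kJ, so reaction 1 has the more negative ΔH; |ΔH_1 − ΔH_2| = 936 kJ.

Reaction 1, by 936 kJ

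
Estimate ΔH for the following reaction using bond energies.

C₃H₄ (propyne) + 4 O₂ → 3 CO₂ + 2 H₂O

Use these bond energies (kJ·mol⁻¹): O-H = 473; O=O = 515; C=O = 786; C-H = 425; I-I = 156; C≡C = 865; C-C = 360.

ΔH ≈ −1623 kJ

Bonds broken (reactants):
  C≡C: 1 × 865 = 865
  C-C: 1 × 360 = 360
  C-H: 4 × 425 = 1700
  O=O: 4 × 515 = 2060
  Σ(broken) = 4985 kJ
Bonds formed (products):
  C=O: 6 × 786 = 4716
  O-H: 4 × 473 = 1892
  Σ(formed) = 6608 kJ
ΔH = Σ(broken) − Σ(formed) = 4985 − 6608 = −1623 kJ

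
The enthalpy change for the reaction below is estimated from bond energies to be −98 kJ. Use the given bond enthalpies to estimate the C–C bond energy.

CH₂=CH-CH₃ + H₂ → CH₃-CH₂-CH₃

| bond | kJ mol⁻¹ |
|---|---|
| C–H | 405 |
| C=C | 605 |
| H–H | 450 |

Let D be the C–C bond energy.
Σ(broken) = 1×D + 6×405 + 1×605 + 1×450 = 3485 + D
Σ(formed) = 2×D + 8×405 = 3240 + 2D
ΔH = Σ(broken) − Σ(formed) = (3485 + D) − (3240 + 2D) = +245 − D
Setting this equal to −98 kJ gives D = 343 kJ/mol.

D(C–C) ≈ 343 kJ/mol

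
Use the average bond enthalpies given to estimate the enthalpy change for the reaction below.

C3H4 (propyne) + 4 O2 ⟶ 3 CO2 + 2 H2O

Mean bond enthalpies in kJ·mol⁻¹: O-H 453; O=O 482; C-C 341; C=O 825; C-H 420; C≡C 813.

Bonds broken (reactants):
  C≡C: 1 × 813 = 813
  C-C: 1 × 341 = 341
  C-H: 4 × 420 = 1680
  O=O: 4 × 482 = 1928
  Σ(broken) = 4762 kJ
Bonds formed (products):
  C=O: 6 × 825 = 4950
  O-H: 4 × 453 = 1812
  Σ(formed) = 6762 kJ
ΔH = Σ(broken) − Σ(formed) = 4762 − 6762 = −2000 kJ

ΔH ≈ −2000 kJ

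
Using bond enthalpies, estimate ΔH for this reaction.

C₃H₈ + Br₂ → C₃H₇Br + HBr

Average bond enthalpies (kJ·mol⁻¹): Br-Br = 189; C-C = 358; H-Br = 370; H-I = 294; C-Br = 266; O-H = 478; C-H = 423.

Bonds broken (reactants):
  Br-Br: 1 × 189 = 189
  C-C: 2 × 358 = 716
  C-H: 8 × 423 = 3384
  Σ(broken) = 4289 kJ
Bonds formed (products):
  C-Br: 1 × 266 = 266
  C-C: 2 × 358 = 716
  C-H: 7 × 423 = 2961
  H-Br: 1 × 370 = 370
  Σ(formed) = 4313 kJ
ΔH = Σ(broken) − Σ(formed) = 4289 − 4313 = −24 kJ

ΔH ≈ −24 kJ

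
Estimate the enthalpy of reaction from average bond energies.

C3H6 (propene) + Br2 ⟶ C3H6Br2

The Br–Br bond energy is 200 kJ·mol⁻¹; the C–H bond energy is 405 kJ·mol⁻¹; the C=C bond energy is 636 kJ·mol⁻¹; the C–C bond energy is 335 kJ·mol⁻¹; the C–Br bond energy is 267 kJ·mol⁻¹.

ΔH ≈ −33 kJ

Bonds broken (reactants):
  Br–Br: 1 × 200 = 200
  C–C: 1 × 335 = 335
  C–H: 6 × 405 = 2430
  C=C: 1 × 636 = 636
  Σ(broken) = 3601 kJ
Bonds formed (products):
  C–Br: 2 × 267 = 534
  C–C: 2 × 335 = 670
  C–H: 6 × 405 = 2430
  Σ(formed) = 3634 kJ
ΔH = Σ(broken) − Σ(formed) = 3601 − 3634 = −33 kJ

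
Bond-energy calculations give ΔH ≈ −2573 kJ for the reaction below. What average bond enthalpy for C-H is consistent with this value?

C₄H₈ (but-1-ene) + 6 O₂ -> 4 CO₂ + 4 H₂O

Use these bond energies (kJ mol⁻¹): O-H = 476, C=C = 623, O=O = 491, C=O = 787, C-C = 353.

Let D be the C-H bond energy.
Σ(broken) = 2×353 + 8×D + 1×623 + 6×491 = 4275 + 8D
Σ(formed) = 8×787 + 8×476 = 10104
ΔH = Σ(broken) − Σ(formed) = (4275 + 8D) − (10104) = −5829 + 8D
Setting this equal to −2573 kJ gives 8D = 3256, so D = 407 kJ/mol.

D(C-H) ≈ 407 kJ/mol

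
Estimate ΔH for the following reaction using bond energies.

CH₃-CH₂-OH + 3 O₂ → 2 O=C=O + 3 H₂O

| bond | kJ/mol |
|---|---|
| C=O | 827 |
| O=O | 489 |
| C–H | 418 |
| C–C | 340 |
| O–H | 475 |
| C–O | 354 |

Bonds broken (reactants):
  C–C: 1 × 340 = 340
  C–H: 5 × 418 = 2090
  C–O: 1 × 354 = 354
  O–H: 1 × 475 = 475
  O=O: 3 × 489 = 1467
  Σ(broken) = 4726 kJ
Bonds formed (products):
  C=O: 4 × 827 = 3308
  O–H: 6 × 475 = 2850
  Σ(formed) = 6158 kJ
ΔH = Σ(broken) − Σ(formed) = 4726 − 6158 = −1432 kJ

ΔH ≈ −1432 kJ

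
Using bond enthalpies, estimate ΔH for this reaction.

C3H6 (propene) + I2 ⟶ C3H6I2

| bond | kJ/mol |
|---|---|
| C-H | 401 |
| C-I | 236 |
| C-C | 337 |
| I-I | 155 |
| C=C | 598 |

ΔH ≈ −56 kJ

Bonds broken (reactants):
  C-C: 1 × 337 = 337
  C-H: 6 × 401 = 2406
  C=C: 1 × 598 = 598
  I-I: 1 × 155 = 155
  Σ(broken) = 3496 kJ
Bonds formed (products):
  C-C: 2 × 337 = 674
  C-H: 6 × 401 = 2406
  C-I: 2 × 236 = 472
  Σ(formed) = 3552 kJ
ΔH = Σ(broken) − Σ(formed) = 3496 − 3552 = −56 kJ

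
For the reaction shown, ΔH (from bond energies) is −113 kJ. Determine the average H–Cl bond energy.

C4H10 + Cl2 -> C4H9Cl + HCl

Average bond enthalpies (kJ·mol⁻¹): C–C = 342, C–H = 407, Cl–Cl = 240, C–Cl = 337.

D(H–Cl) ≈ 423 kJ/mol

Let D be the H–Cl bond energy.
Σ(broken) = 3×342 + 10×407 + 1×240 = 5336
Σ(formed) = 3×342 + 1×337 + 9×407 + 1×D = 5026 + D
ΔH = Σ(broken) − Σ(formed) = (5336) − (5026 + D) = +310 − D
Setting this equal to −113 kJ gives D = 423 kJ/mol.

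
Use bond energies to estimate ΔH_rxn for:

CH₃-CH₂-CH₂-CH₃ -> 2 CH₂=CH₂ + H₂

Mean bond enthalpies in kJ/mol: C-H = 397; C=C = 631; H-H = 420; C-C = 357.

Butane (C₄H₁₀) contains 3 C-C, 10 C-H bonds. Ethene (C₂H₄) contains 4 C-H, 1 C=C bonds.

ΔH ≈ +183 kJ

Bonds broken (reactants):
  C-C: 3 × 357 = 1071
  C-H: 10 × 397 = 3970
  Σ(broken) = 5041 kJ
Bonds formed (products):
  C-H: 8 × 397 = 3176
  C=C: 2 × 631 = 1262
  H-H: 1 × 420 = 420
  Σ(formed) = 4858 kJ
ΔH = Σ(broken) − Σ(formed) = 5041 − 4858 = +183 kJ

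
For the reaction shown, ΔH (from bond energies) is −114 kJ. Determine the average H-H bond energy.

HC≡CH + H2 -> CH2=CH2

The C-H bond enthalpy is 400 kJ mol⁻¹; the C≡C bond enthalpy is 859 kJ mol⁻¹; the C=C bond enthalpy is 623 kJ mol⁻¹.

Let D be the H-H bond energy.
Σ(broken) = 1×859 + 2×400 + 1×D = 1659 + D
Σ(formed) = 4×400 + 1×623 = 2223
ΔH = Σ(broken) − Σ(formed) = (1659 + D) − (2223) = −564 + D
Setting this equal to −114 kJ gives D = 450 kJ/mol.

D(H-H) ≈ 450 kJ/mol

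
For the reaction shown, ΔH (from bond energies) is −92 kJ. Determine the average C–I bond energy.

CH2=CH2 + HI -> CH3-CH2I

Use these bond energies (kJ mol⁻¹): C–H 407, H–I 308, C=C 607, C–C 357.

Let D be the C–I bond energy.
Σ(broken) = 4×407 + 1×607 + 1×308 = 2543
Σ(formed) = 1×357 + 5×407 + 1×D = 2392 + D
ΔH = Σ(broken) − Σ(formed) = (2543) − (2392 + D) = +151 − D
Setting this equal to −92 kJ gives D = 243 kJ/mol.

D(C–I) ≈ 243 kJ/mol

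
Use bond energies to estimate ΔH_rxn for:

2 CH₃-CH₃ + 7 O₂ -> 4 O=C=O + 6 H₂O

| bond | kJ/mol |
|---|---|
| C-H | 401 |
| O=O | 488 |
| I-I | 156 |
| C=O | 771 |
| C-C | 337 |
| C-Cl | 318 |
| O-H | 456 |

ΔH ≈ −2738 kJ

Bonds broken (reactants):
  C-C: 2 × 337 = 674
  C-H: 12 × 401 = 4812
  O=O: 7 × 488 = 3416
  Σ(broken) = 8902 kJ
Bonds formed (products):
  C=O: 8 × 771 = 6168
  O-H: 12 × 456 = 5472
  Σ(formed) = 11640 kJ
ΔH = Σ(broken) − Σ(formed) = 8902 − 11640 = −2738 kJ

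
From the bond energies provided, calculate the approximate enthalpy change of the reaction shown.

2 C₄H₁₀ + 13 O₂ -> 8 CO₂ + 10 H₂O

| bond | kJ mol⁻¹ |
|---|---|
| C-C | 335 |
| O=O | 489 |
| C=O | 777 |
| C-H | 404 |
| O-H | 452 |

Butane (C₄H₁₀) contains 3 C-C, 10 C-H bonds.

ΔH ≈ −5025 kJ

Bonds broken (reactants):
  C-C: 6 × 335 = 2010
  C-H: 20 × 404 = 8080
  O=O: 13 × 489 = 6357
  Σ(broken) = 16447 kJ
Bonds formed (products):
  C=O: 16 × 777 = 12432
  O-H: 20 × 452 = 9040
  Σ(formed) = 21472 kJ
ΔH = Σ(broken) − Σ(formed) = 16447 − 21472 = −5025 kJ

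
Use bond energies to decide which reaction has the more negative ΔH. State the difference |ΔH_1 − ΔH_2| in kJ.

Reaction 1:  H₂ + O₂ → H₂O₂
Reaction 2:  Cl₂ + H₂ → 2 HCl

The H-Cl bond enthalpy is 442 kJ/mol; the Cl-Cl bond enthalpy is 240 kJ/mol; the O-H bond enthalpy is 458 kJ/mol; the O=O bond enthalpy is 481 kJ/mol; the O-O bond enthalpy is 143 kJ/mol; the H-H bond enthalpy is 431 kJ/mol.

Reaction 1:
  Bonds broken (reactants):
    H-H: 1 × 431 = 431
    O=O: 1 × 481 = 481
    Σ(broken) = 912 kJ
  Bonds formed (products):
    O-H: 2 × 458 = 916
    O-O: 1 × 143 = 143
    Σ(formed) = 1059 kJ
  ΔH_1 = 912 − 1059 = −147 kJ
Reaction 2:
  Bonds broken (reactants):
    Cl-Cl: 1 × 240 = 240
    H-H: 1 × 431 = 431
    Σ(broken) = 671 kJ
  Bonds formed (products):
    H-Cl: 2 × 442 = 884
    Σ(formed) = 884 kJ
  ΔH_2 = 671 − 884 = −213 kJ
ΔH_1 − ΔH_2 = +66 kJ, so reaction 2 has the more negative ΔH; |ΔH_1 − ΔH_2| = 66 kJ.

Reaction 2, by 66 kJ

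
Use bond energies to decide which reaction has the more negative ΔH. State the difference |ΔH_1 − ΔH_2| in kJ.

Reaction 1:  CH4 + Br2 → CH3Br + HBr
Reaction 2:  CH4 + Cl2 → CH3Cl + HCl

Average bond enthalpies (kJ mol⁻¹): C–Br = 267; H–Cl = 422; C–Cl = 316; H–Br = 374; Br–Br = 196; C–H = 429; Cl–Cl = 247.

Reaction 1:
  Bonds broken (reactants):
    Br–Br: 1 × 196 = 196
    C–H: 4 × 429 = 1716
    Σ(broken) = 1912 kJ
  Bonds formed (products):
    C–Br: 1 × 267 = 267
    C–H: 3 × 429 = 1287
    H–Br: 1 × 374 = 374
    Σ(formed) = 1928 kJ
  ΔH_1 = 1912 − 1928 = −16 kJ
Reaction 2:
  Bonds broken (reactants):
    C–H: 4 × 429 = 1716
    Cl–Cl: 1 × 247 = 247
    Σ(broken) = 1963 kJ
  Bonds formed (products):
    C–Cl: 1 × 316 = 316
    C–H: 3 × 429 = 1287
    H–Cl: 1 × 422 = 422
    Σ(formed) = 2025 kJ
  ΔH_2 = 1963 − 2025 = −62 kJ
ΔH_1 − ΔH_2 = +46 kJ, so reaction 2 has the more negative ΔH; |ΔH_1 − ΔH_2| = 46 kJ.

Reaction 2, by 46 kJ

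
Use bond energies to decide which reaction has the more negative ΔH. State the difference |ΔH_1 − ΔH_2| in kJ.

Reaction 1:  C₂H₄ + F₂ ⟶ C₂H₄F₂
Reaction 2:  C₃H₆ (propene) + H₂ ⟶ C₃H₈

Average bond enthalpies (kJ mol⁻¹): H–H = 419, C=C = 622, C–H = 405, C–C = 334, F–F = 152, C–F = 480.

Reaction 1:
  Bonds broken (reactants):
    C–H: 4 × 405 = 1620
    C=C: 1 × 622 = 622
    F–F: 1 × 152 = 152
    Σ(broken) = 2394 kJ
  Bonds formed (products):
    C–C: 1 × 334 = 334
    C–F: 2 × 480 = 960
    C–H: 4 × 405 = 1620
    Σ(formed) = 2914 kJ
  ΔH_1 = 2394 − 2914 = −520 kJ
Reaction 2:
  Bonds broken (reactants):
    C–C: 1 × 334 = 334
    C–H: 6 × 405 = 2430
    C=C: 1 × 622 = 622
    H–H: 1 × 419 = 419
    Σ(broken) = 3805 kJ
  Bonds formed (products):
    C–C: 2 × 334 = 668
    C–H: 8 × 405 = 3240
    Σ(formed) = 3908 kJ
  ΔH_2 = 3805 − 3908 = −103 kJ
ΔH_1 − ΔH_2 = −417 kJ, so reaction 1 has the more negative ΔH; |ΔH_1 − ΔH_2| = 417 kJ.

Reaction 1, by 417 kJ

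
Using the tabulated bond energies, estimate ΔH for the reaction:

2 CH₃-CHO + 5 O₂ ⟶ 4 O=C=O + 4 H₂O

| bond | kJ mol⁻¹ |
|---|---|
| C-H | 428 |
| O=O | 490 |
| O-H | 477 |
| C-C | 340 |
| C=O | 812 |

ΔH ≈ −2134 kJ

Bonds broken (reactants):
  C-C: 2 × 340 = 680
  C-H: 8 × 428 = 3424
  C=O: 2 × 812 = 1624
  O=O: 5 × 490 = 2450
  Σ(broken) = 8178 kJ
Bonds formed (products):
  C=O: 8 × 812 = 6496
  O-H: 8 × 477 = 3816
  Σ(formed) = 10312 kJ
ΔH = Σ(broken) − Σ(formed) = 8178 − 10312 = −2134 kJ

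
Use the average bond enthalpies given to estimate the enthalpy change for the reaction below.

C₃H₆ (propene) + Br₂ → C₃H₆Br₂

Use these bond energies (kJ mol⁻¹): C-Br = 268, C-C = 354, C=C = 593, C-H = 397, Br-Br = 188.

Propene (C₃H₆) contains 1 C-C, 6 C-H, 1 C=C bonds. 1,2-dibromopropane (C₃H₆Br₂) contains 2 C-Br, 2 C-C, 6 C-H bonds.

ΔH ≈ −109 kJ

Bonds broken (reactants):
  Br-Br: 1 × 188 = 188
  C-C: 1 × 354 = 354
  C-H: 6 × 397 = 2382
  C=C: 1 × 593 = 593
  Σ(broken) = 3517 kJ
Bonds formed (products):
  C-Br: 2 × 268 = 536
  C-C: 2 × 354 = 708
  C-H: 6 × 397 = 2382
  Σ(formed) = 3626 kJ
ΔH = Σ(broken) − Σ(formed) = 3517 − 3626 = −109 kJ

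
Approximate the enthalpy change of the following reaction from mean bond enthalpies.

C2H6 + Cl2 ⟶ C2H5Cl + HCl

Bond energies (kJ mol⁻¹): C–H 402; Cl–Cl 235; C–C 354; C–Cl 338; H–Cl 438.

ΔH ≈ −139 kJ

Bonds broken (reactants):
  C–C: 1 × 354 = 354
  C–H: 6 × 402 = 2412
  Cl–Cl: 1 × 235 = 235
  Σ(broken) = 3001 kJ
Bonds formed (products):
  C–C: 1 × 354 = 354
  C–Cl: 1 × 338 = 338
  C–H: 5 × 402 = 2010
  H–Cl: 1 × 438 = 438
  Σ(formed) = 3140 kJ
ΔH = Σ(broken) − Σ(formed) = 3001 − 3140 = −139 kJ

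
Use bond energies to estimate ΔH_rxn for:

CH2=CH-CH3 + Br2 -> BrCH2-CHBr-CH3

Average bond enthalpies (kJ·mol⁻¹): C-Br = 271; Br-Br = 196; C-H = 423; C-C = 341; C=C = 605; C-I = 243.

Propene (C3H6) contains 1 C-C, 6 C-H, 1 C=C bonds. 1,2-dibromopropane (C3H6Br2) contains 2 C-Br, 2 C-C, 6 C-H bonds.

Bonds broken (reactants):
  Br-Br: 1 × 196 = 196
  C-C: 1 × 341 = 341
  C-H: 6 × 423 = 2538
  C=C: 1 × 605 = 605
  Σ(broken) = 3680 kJ
Bonds formed (products):
  C-Br: 2 × 271 = 542
  C-C: 2 × 341 = 682
  C-H: 6 × 423 = 2538
  Σ(formed) = 3762 kJ
ΔH = Σ(broken) − Σ(formed) = 3680 − 3762 = −82 kJ

ΔH ≈ −82 kJ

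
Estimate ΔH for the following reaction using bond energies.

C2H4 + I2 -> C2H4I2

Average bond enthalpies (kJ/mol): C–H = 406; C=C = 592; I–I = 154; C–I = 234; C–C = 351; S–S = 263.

Bonds broken (reactants):
  C–H: 4 × 406 = 1624
  C=C: 1 × 592 = 592
  I–I: 1 × 154 = 154
  Σ(broken) = 2370 kJ
Bonds formed (products):
  C–C: 1 × 351 = 351
  C–H: 4 × 406 = 1624
  C–I: 2 × 234 = 468
  Σ(formed) = 2443 kJ
ΔH = Σ(broken) − Σ(formed) = 2370 − 2443 = −73 kJ

ΔH ≈ −73 kJ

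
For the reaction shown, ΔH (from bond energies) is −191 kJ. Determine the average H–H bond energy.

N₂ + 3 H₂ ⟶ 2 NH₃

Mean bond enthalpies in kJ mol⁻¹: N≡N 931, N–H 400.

D(H–H) ≈ 426 kJ/mol

Let D be the H–H bond energy.
Σ(broken) = 3×D + 1×931 = 931 + 3D
Σ(formed) = 6×400 = 2400
ΔH = Σ(broken) − Σ(formed) = (931 + 3D) − (2400) = −1469 + 3D
Setting this equal to −191 kJ gives 3D = 1278, so D = 426 kJ/mol.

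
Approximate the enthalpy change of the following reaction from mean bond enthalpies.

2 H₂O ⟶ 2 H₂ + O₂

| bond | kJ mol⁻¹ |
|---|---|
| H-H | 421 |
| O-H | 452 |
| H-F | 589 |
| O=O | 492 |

ΔH ≈ +474 kJ

Bonds broken (reactants):
  O-H: 4 × 452 = 1808
  Σ(broken) = 1808 kJ
Bonds formed (products):
  H-H: 2 × 421 = 842
  O=O: 1 × 492 = 492
  Σ(formed) = 1334 kJ
ΔH = Σ(broken) − Σ(formed) = 1808 − 1334 = +474 kJ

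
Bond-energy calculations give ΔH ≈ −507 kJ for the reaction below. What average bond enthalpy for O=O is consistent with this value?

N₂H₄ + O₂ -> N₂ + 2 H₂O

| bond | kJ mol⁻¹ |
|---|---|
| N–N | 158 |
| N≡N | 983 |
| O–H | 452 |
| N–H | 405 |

D(O=O) ≈ 506 kJ/mol

Let D be the O=O bond energy.
Σ(broken) = 4×405 + 1×158 + 1×D = 1778 + D
Σ(formed) = 1×983 + 4×452 = 2791
ΔH = Σ(broken) − Σ(formed) = (1778 + D) − (2791) = −1013 + D
Setting this equal to −507 kJ gives D = 506 kJ/mol.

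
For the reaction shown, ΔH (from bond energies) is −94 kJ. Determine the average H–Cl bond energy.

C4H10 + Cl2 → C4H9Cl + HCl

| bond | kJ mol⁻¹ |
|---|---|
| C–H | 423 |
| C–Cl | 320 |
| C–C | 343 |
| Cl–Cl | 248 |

D(H–Cl) ≈ 445 kJ/mol

Let D be the H–Cl bond energy.
Σ(broken) = 3×343 + 10×423 + 1×248 = 5507
Σ(formed) = 3×343 + 1×320 + 9×423 + 1×D = 5156 + D
ΔH = Σ(broken) − Σ(formed) = (5507) − (5156 + D) = +351 − D
Setting this equal to −94 kJ gives D = 445 kJ/mol.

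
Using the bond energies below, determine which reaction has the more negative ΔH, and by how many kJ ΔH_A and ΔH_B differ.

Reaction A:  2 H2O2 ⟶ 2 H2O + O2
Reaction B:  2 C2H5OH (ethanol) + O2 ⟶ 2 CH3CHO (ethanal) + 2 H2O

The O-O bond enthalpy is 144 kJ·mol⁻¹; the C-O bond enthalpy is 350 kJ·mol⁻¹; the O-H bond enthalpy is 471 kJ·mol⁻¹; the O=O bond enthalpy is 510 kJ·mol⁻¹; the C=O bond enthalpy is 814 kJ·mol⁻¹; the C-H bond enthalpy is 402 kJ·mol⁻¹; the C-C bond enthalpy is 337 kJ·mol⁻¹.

Reaction A:
  Bonds broken (reactants):
    O-H: 4 × 471 = 1884
    O-O: 2 × 144 = 288
    Σ(broken) = 2172 kJ
  Bonds formed (products):
    O-H: 4 × 471 = 1884
    O=O: 1 × 510 = 510
    Σ(formed) = 2394 kJ
  ΔH_A = 2172 − 2394 = −222 kJ
Reaction B:
  Bonds broken (reactants):
    C-C: 2 × 337 = 674
    C-H: 10 × 402 = 4020
    C-O: 2 × 350 = 700
    O-H: 2 × 471 = 942
    O=O: 1 × 510 = 510
    Σ(broken) = 6846 kJ
  Bonds formed (products):
    C-C: 2 × 337 = 674
    C-H: 8 × 402 = 3216
    C=O: 2 × 814 = 1628
    O-H: 4 × 471 = 1884
    Σ(formed) = 7402 kJ
  ΔH_B = 6846 − 7402 = −556 kJ
ΔH_A − ΔH_B = +334 kJ, so reaction B has the more negative ΔH; |ΔH_A − ΔH_B| = 334 kJ.

Reaction B, by 334 kJ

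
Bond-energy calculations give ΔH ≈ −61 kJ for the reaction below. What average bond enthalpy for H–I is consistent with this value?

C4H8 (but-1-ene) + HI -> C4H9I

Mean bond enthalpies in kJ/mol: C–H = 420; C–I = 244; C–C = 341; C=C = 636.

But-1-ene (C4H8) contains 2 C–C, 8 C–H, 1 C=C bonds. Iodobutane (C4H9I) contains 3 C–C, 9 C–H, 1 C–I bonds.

D(H–I) ≈ 308 kJ/mol

Let D be the H–I bond energy.
Σ(broken) = 2×341 + 8×420 + 1×636 + 1×D = 4678 + D
Σ(formed) = 3×341 + 9×420 + 1×244 = 5047
ΔH = Σ(broken) − Σ(formed) = (4678 + D) − (5047) = −369 + D
Setting this equal to −61 kJ gives D = 308 kJ/mol.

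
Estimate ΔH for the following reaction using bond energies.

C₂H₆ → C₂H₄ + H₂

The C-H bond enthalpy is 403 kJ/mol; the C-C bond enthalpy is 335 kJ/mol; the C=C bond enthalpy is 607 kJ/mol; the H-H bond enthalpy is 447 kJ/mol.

Bonds broken (reactants):
  C-C: 1 × 335 = 335
  C-H: 6 × 403 = 2418
  Σ(broken) = 2753 kJ
Bonds formed (products):
  C-H: 4 × 403 = 1612
  C=C: 1 × 607 = 607
  H-H: 1 × 447 = 447
  Σ(formed) = 2666 kJ
ΔH = Σ(broken) − Σ(formed) = 2753 − 2666 = +87 kJ

ΔH ≈ +87 kJ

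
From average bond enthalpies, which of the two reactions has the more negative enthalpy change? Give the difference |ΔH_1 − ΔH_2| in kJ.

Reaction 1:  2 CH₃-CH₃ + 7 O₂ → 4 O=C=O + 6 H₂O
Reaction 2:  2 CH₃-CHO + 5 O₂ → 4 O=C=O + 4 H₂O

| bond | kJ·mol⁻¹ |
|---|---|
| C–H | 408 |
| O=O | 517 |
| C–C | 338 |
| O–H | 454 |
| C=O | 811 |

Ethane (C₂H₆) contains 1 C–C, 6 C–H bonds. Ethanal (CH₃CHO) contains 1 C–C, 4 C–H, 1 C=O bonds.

Reaction 1, by 772 kJ

Reaction 1:
  Bonds broken (reactants):
    C–C: 2 × 338 = 676
    C–H: 12 × 408 = 4896
    O=O: 7 × 517 = 3619
    Σ(broken) = 9191 kJ
  Bonds formed (products):
    C=O: 8 × 811 = 6488
    O–H: 12 × 454 = 5448
    Σ(formed) = 11936 kJ
  ΔH_1 = 9191 − 11936 = −2745 kJ
Reaction 2:
  Bonds broken (reactants):
    C–C: 2 × 338 = 676
    C–H: 8 × 408 = 3264
    C=O: 2 × 811 = 1622
    O=O: 5 × 517 = 2585
    Σ(broken) = 8147 kJ
  Bonds formed (products):
    C=O: 8 × 811 = 6488
    O–H: 8 × 454 = 3632
    Σ(formed) = 10120 kJ
  ΔH_2 = 8147 − 10120 = −1973 kJ
ΔH_1 − ΔH_2 = −772 kJ, so reaction 1 has the more negative ΔH; |ΔH_1 − ΔH_2| = 772 kJ.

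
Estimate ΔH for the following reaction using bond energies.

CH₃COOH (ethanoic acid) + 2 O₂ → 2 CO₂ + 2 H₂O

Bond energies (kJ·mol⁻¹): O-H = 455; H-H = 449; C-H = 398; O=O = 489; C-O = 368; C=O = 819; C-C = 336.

Bonds broken (reactants):
  C-C: 1 × 336 = 336
  C-H: 3 × 398 = 1194
  C-O: 1 × 368 = 368
  C=O: 1 × 819 = 819
  O-H: 1 × 455 = 455
  O=O: 2 × 489 = 978
  Σ(broken) = 4150 kJ
Bonds formed (products):
  C=O: 4 × 819 = 3276
  O-H: 4 × 455 = 1820
  Σ(formed) = 5096 kJ
ΔH = Σ(broken) − Σ(formed) = 4150 − 5096 = −946 kJ

ΔH ≈ −946 kJ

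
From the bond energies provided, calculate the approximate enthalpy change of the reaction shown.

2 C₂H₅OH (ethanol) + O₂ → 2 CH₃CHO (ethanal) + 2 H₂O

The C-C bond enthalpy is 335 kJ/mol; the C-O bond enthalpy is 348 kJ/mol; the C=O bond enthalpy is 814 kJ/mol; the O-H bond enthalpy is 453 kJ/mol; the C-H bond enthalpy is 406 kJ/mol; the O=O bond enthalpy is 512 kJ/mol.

Bonds broken (reactants):
  C-C: 2 × 335 = 670
  C-H: 10 × 406 = 4060
  C-O: 2 × 348 = 696
  O-H: 2 × 453 = 906
  O=O: 1 × 512 = 512
  Σ(broken) = 6844 kJ
Bonds formed (products):
  C-C: 2 × 335 = 670
  C-H: 8 × 406 = 3248
  C=O: 2 × 814 = 1628
  O-H: 4 × 453 = 1812
  Σ(formed) = 7358 kJ
ΔH = Σ(broken) − Σ(formed) = 6844 − 7358 = −514 kJ

ΔH ≈ −514 kJ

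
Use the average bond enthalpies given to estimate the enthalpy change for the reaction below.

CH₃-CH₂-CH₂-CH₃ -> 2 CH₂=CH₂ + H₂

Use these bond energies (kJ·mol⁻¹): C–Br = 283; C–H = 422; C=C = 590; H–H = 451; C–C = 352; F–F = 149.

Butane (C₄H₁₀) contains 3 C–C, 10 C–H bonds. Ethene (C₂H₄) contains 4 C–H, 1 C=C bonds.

Bonds broken (reactants):
  C–C: 3 × 352 = 1056
  C–H: 10 × 422 = 4220
  Σ(broken) = 5276 kJ
Bonds formed (products):
  C–H: 8 × 422 = 3376
  C=C: 2 × 590 = 1180
  H–H: 1 × 451 = 451
  Σ(formed) = 5007 kJ
ΔH = Σ(broken) − Σ(formed) = 5276 − 5007 = +269 kJ

ΔH ≈ +269 kJ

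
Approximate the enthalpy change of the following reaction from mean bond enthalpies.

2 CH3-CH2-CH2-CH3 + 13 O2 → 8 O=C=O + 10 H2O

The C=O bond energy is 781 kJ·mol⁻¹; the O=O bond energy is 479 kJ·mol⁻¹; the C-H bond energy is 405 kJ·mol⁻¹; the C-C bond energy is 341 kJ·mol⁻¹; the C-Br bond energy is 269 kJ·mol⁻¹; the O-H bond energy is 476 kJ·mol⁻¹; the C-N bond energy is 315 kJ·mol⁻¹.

ΔH ≈ −5643 kJ

Bonds broken (reactants):
  C-C: 6 × 341 = 2046
  C-H: 20 × 405 = 8100
  O=O: 13 × 479 = 6227
  Σ(broken) = 16373 kJ
Bonds formed (products):
  C=O: 16 × 781 = 12496
  O-H: 20 × 476 = 9520
  Σ(formed) = 22016 kJ
ΔH = Σ(broken) − Σ(formed) = 16373 − 22016 = −5643 kJ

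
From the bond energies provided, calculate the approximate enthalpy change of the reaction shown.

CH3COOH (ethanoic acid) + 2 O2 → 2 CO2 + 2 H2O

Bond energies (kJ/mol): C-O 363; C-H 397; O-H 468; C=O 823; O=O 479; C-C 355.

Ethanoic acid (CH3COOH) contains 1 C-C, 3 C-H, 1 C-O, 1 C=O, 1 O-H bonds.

Bonds broken (reactants):
  C-C: 1 × 355 = 355
  C-H: 3 × 397 = 1191
  C-O: 1 × 363 = 363
  C=O: 1 × 823 = 823
  O-H: 1 × 468 = 468
  O=O: 2 × 479 = 958
  Σ(broken) = 4158 kJ
Bonds formed (products):
  C=O: 4 × 823 = 3292
  O-H: 4 × 468 = 1872
  Σ(formed) = 5164 kJ
ΔH = Σ(broken) − Σ(formed) = 4158 − 5164 = −1006 kJ

ΔH ≈ −1006 kJ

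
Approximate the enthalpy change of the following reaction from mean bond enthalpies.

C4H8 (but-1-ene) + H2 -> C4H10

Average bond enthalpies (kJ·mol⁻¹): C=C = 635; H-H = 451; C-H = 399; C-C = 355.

Bonds broken (reactants):
  C-C: 2 × 355 = 710
  C-H: 8 × 399 = 3192
  C=C: 1 × 635 = 635
  H-H: 1 × 451 = 451
  Σ(broken) = 4988 kJ
Bonds formed (products):
  C-C: 3 × 355 = 1065
  C-H: 10 × 399 = 3990
  Σ(formed) = 5055 kJ
ΔH = Σ(broken) − Σ(formed) = 4988 − 5055 = −67 kJ

ΔH ≈ −67 kJ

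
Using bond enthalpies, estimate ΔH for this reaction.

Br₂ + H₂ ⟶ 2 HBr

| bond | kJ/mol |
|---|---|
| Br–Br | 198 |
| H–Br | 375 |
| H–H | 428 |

ΔH ≈ −124 kJ

Bonds broken (reactants):
  Br–Br: 1 × 198 = 198
  H–H: 1 × 428 = 428
  Σ(broken) = 626 kJ
Bonds formed (products):
  H–Br: 2 × 375 = 750
  Σ(formed) = 750 kJ
ΔH = Σ(broken) − Σ(formed) = 626 − 750 = −124 kJ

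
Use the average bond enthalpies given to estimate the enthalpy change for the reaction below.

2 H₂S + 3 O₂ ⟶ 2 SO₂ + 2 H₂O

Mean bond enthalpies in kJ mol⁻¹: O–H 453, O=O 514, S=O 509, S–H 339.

ΔH ≈ −950 kJ

Bonds broken (reactants):
  O=O: 3 × 514 = 1542
  S–H: 4 × 339 = 1356
  Σ(broken) = 2898 kJ
Bonds formed (products):
  O–H: 4 × 453 = 1812
  S=O: 4 × 509 = 2036
  Σ(formed) = 3848 kJ
ΔH = Σ(broken) − Σ(formed) = 2898 − 3848 = −950 kJ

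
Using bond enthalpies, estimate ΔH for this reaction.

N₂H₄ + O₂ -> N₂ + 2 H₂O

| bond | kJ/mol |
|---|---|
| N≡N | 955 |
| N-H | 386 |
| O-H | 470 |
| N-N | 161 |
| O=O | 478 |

Bonds broken (reactants):
  N-H: 4 × 386 = 1544
  N-N: 1 × 161 = 161
  O=O: 1 × 478 = 478
  Σ(broken) = 2183 kJ
Bonds formed (products):
  N≡N: 1 × 955 = 955
  O-H: 4 × 470 = 1880
  Σ(formed) = 2835 kJ
ΔH = Σ(broken) − Σ(formed) = 2183 − 2835 = −652 kJ

ΔH ≈ −652 kJ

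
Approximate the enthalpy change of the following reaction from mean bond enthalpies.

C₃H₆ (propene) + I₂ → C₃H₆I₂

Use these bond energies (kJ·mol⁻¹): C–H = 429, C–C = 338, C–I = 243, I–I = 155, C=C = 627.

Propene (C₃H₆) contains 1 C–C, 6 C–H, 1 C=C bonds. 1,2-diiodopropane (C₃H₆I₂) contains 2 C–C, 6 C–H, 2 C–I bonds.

ΔH ≈ −42 kJ

Bonds broken (reactants):
  C–C: 1 × 338 = 338
  C–H: 6 × 429 = 2574
  C=C: 1 × 627 = 627
  I–I: 1 × 155 = 155
  Σ(broken) = 3694 kJ
Bonds formed (products):
  C–C: 2 × 338 = 676
  C–H: 6 × 429 = 2574
  C–I: 2 × 243 = 486
  Σ(formed) = 3736 kJ
ΔH = Σ(broken) − Σ(formed) = 3694 − 3736 = −42 kJ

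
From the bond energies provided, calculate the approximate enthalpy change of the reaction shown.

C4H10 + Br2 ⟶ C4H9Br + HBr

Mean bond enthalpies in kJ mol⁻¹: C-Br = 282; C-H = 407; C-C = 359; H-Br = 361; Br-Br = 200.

Bonds broken (reactants):
  Br-Br: 1 × 200 = 200
  C-C: 3 × 359 = 1077
  C-H: 10 × 407 = 4070
  Σ(broken) = 5347 kJ
Bonds formed (products):
  C-Br: 1 × 282 = 282
  C-C: 3 × 359 = 1077
  C-H: 9 × 407 = 3663
  H-Br: 1 × 361 = 361
  Σ(formed) = 5383 kJ
ΔH = Σ(broken) − Σ(formed) = 5347 − 5383 = −36 kJ

ΔH ≈ −36 kJ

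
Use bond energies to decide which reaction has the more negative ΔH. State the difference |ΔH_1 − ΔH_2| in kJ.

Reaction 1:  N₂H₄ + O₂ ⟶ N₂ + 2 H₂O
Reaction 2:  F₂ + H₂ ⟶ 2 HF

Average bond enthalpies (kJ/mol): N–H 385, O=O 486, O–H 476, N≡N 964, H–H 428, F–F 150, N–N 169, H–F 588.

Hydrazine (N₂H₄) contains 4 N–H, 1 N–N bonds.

Reaction 1:
  Bonds broken (reactants):
    N–H: 4 × 385 = 1540
    N–N: 1 × 169 = 169
    O=O: 1 × 486 = 486
    Σ(broken) = 2195 kJ
  Bonds formed (products):
    N≡N: 1 × 964 = 964
    O–H: 4 × 476 = 1904
    Σ(formed) = 2868 kJ
  ΔH_1 = 2195 − 2868 = −673 kJ
Reaction 2:
  Bonds broken (reactants):
    F–F: 1 × 150 = 150
    H–H: 1 × 428 = 428
    Σ(broken) = 578 kJ
  Bonds formed (products):
    H–F: 2 × 588 = 1176
    Σ(formed) = 1176 kJ
  ΔH_2 = 578 − 1176 = −598 kJ
ΔH_1 − ΔH_2 = −75 kJ, so reaction 1 has the more negative ΔH; |ΔH_1 − ΔH_2| = 75 kJ.

Reaction 1, by 75 kJ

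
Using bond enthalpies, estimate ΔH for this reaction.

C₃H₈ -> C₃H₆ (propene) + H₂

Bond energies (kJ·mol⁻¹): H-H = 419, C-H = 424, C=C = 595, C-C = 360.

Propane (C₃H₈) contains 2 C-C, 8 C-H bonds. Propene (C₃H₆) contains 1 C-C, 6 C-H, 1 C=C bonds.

Bonds broken (reactants):
  C-C: 2 × 360 = 720
  C-H: 8 × 424 = 3392
  Σ(broken) = 4112 kJ
Bonds formed (products):
  C-C: 1 × 360 = 360
  C-H: 6 × 424 = 2544
  C=C: 1 × 595 = 595
  H-H: 1 × 419 = 419
  Σ(formed) = 3918 kJ
ΔH = Σ(broken) − Σ(formed) = 4112 − 3918 = +194 kJ

ΔH ≈ +194 kJ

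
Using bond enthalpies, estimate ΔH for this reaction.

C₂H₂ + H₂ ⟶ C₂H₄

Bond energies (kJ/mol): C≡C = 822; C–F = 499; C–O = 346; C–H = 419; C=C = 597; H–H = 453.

ΔH ≈ −160 kJ

Bonds broken (reactants):
  C≡C: 1 × 822 = 822
  C–H: 2 × 419 = 838
  H–H: 1 × 453 = 453
  Σ(broken) = 2113 kJ
Bonds formed (products):
  C–H: 4 × 419 = 1676
  C=C: 1 × 597 = 597
  Σ(formed) = 2273 kJ
ΔH = Σ(broken) − Σ(formed) = 2113 − 2273 = −160 kJ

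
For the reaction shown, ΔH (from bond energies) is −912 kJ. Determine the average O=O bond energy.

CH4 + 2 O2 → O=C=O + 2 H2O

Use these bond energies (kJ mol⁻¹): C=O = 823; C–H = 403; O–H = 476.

Let D be the O=O bond energy.
Σ(broken) = 4×403 + 2×D = 1612 + 2D
Σ(formed) = 2×823 + 4×476 = 3550
ΔH = Σ(broken) − Σ(formed) = (1612 + 2D) − (3550) = −1938 + 2D
Setting this equal to −912 kJ gives 2D = 1026, so D = 513 kJ/mol.

D(O=O) ≈ 513 kJ/mol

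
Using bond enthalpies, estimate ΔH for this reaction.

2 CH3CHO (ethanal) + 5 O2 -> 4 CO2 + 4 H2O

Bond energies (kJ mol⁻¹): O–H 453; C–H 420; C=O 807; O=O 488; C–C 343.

Bonds broken (reactants):
  C–C: 2 × 343 = 686
  C–H: 8 × 420 = 3360
  C=O: 2 × 807 = 1614
  O=O: 5 × 488 = 2440
  Σ(broken) = 8100 kJ
Bonds formed (products):
  C=O: 8 × 807 = 6456
  O–H: 8 × 453 = 3624
  Σ(formed) = 10080 kJ
ΔH = Σ(broken) − Σ(formed) = 8100 − 10080 = −1980 kJ

ΔH ≈ −1980 kJ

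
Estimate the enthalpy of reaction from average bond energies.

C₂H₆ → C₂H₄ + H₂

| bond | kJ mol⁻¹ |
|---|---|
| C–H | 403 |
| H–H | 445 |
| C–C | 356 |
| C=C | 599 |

Bonds broken (reactants):
  C–C: 1 × 356 = 356
  C–H: 6 × 403 = 2418
  Σ(broken) = 2774 kJ
Bonds formed (products):
  C–H: 4 × 403 = 1612
  C=C: 1 × 599 = 599
  H–H: 1 × 445 = 445
  Σ(formed) = 2656 kJ
ΔH = Σ(broken) − Σ(formed) = 2774 − 2656 = +118 kJ

ΔH ≈ +118 kJ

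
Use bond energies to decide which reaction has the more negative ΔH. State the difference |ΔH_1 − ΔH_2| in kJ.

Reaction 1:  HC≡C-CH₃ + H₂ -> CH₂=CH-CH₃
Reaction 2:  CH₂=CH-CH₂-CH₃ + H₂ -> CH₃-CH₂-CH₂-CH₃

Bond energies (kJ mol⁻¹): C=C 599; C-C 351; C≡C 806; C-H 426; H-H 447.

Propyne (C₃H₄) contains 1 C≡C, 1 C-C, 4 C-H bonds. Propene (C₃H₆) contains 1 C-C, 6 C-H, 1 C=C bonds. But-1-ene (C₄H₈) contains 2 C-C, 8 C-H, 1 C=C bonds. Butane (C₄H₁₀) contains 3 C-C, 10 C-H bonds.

Reaction 1:
  Bonds broken (reactants):
    C≡C: 1 × 806 = 806
    C-C: 1 × 351 = 351
    C-H: 4 × 426 = 1704
    H-H: 1 × 447 = 447
    Σ(broken) = 3308 kJ
  Bonds formed (products):
    C-C: 1 × 351 = 351
    C-H: 6 × 426 = 2556
    C=C: 1 × 599 = 599
    Σ(formed) = 3506 kJ
  ΔH_1 = 3308 − 3506 = −198 kJ
Reaction 2:
  Bonds broken (reactants):
    C-C: 2 × 351 = 702
    C-H: 8 × 426 = 3408
    C=C: 1 × 599 = 599
    H-H: 1 × 447 = 447
    Σ(broken) = 5156 kJ
  Bonds formed (products):
    C-C: 3 × 351 = 1053
    C-H: 10 × 426 = 4260
    Σ(formed) = 5313 kJ
  ΔH_2 = 5156 − 5313 = −157 kJ
ΔH_1 − ΔH_2 = −41 kJ, so reaction 1 has the more negative ΔH; |ΔH_1 − ΔH_2| = 41 kJ.

Reaction 1, by 41 kJ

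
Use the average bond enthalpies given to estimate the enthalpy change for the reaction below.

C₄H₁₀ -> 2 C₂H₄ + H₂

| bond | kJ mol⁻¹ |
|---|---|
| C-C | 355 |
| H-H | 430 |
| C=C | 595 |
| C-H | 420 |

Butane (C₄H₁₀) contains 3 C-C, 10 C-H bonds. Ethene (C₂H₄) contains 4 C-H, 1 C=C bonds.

ΔH ≈ +285 kJ

Bonds broken (reactants):
  C-C: 3 × 355 = 1065
  C-H: 10 × 420 = 4200
  Σ(broken) = 5265 kJ
Bonds formed (products):
  C-H: 8 × 420 = 3360
  C=C: 2 × 595 = 1190
  H-H: 1 × 430 = 430
  Σ(formed) = 4980 kJ
ΔH = Σ(broken) − Σ(formed) = 5265 − 4980 = +285 kJ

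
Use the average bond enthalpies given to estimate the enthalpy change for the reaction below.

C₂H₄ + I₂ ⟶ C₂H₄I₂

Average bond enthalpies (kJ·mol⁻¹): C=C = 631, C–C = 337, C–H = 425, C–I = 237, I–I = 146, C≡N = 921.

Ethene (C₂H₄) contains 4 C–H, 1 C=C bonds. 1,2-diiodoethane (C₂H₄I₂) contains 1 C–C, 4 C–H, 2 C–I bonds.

ΔH ≈ −34 kJ

Bonds broken (reactants):
  C–H: 4 × 425 = 1700
  C=C: 1 × 631 = 631
  I–I: 1 × 146 = 146
  Σ(broken) = 2477 kJ
Bonds formed (products):
  C–C: 1 × 337 = 337
  C–H: 4 × 425 = 1700
  C–I: 2 × 237 = 474
  Σ(formed) = 2511 kJ
ΔH = Σ(broken) − Σ(formed) = 2477 − 2511 = −34 kJ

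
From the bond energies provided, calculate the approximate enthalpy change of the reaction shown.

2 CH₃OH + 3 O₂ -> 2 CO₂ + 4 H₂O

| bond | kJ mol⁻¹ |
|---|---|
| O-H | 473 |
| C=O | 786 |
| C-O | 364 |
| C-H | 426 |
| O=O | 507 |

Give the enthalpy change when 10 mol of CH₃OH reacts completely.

ΔH = −5885 kJ

Bonds broken (reactants):
  C-H: 6 × 426 = 2556
  C-O: 2 × 364 = 728
  O-H: 2 × 473 = 946
  O=O: 3 × 507 = 1521
  Σ(broken) = 5751 kJ
Bonds formed (products):
  C=O: 4 × 786 = 3144
  O-H: 8 × 473 = 3784
  Σ(formed) = 6928 kJ
ΔH = Σ(broken) − Σ(formed) = 5751 − 6928 = −1177 kJ
For 5× the reaction as written: 5 × (−1177) = −5885 kJ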